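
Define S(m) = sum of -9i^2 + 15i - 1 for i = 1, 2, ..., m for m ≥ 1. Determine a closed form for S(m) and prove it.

S(m) = -m(3m^2 - 3m - 5)

We claim S(m) = -m(3m^2 - 3m - 5) for all m ≥ 1.
Base case (m = 1): S(1) = 5, and the closed form gives 5. They agree.
Suppose the result is true for m = i, so S(i) = i(-3i^2 + 3i + 5).
Then S(i+1) = S(i) + (-9i^2 - 3i + 5) = (i(-3i^2 + 3i + 5)) + (-9i^2 - 3i + 5).
Simplifying, S(i+1) = -(i + 1)(3i^2 + 3i - 5) = -(i+1)(3(i+1)^2 - 3(i+1) - 5),
which is the closed form with m = i+1.
By induction, the statement is established for all m ≥ 1.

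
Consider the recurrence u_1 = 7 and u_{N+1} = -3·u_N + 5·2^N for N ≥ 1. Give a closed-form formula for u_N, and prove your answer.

Computing the first terms: u_1 = 7, u_2 = -11, u_3 = 53. This suggests u_N = 5(-3)^(N - 1) + 2^N.
Base case (N = 1): the formula gives 7 = 7 = u_1.
Inductive step: assume the claim holds for N = m, so u_m = 5(-3)^(m - 1) + 2^m.
Then u_{m+1} = -3·u_m + 5·2^m = -3·(5(-3)^(m - 1) + 2^m) + 5·2^m = 5(-3)^m + 2^(m + 1) = 5(-3)^((m+1) - 1) + 2^(m+1),
which is the claimed formula at N = m+1.
By induction, the statement is established for all N ≥ 1.

u_N = 5(-3)^(N - 1) + 2^N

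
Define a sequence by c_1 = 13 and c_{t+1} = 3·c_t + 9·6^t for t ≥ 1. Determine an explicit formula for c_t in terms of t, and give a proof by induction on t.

c_t = -5·3^(t - 1) + 3·6^t

Computing the first terms: c_1 = 13, c_2 = 93, c_3 = 603. This suggests c_t = -5·3^(t - 1) + 3·6^t.
Base step (t = 1): the formula gives 13 = 13 = c_1.
Inductive step: assume the claim holds for t = j, so c_j = -5·3^(j - 1) + 3·6^j.
Then c_{j+1} = 3·c_j + 9·6^j = 3·(-5·3^(j - 1) + 3·6^j) + 9·6^j = -5·3^j + 3·6^(j + 1) = -5·3^((j+1) - 1) + 3·6^(j+1),
which is the claimed formula at t = j+1.
By the principle of mathematical induction, the result holds for all t ≥ 1.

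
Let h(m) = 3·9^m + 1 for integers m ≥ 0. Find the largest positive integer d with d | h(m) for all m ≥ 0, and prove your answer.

d = 4

Computing the first values: h(0) = 4 and h(1) = 28; gcd(4, 28) = 4, so d ≤ 4.
We prove 4 | 3·9^m + 1 for all m ≥ 0 by induction on m.
For the base case m = 0: h(0) = 4 = 4·(1), so 4 | h(0).
Suppose the result is true for m = j, i.e. 4 | h(j). Then
h(j+1) = 3·9^(j+1) + 1 = 9·(3·9^j + 1) - 8 = 9·h(j) - 8. The first term is divisible by 4 by the inductive hypothesis, and -8 is divisible by 4. Hence 4 | h(j+1).
Hence, by induction on m, the claim holds for every m ≥ 0.
Therefore the largest such d is 4.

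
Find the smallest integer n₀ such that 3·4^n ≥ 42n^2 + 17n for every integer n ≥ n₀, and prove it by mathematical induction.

At n = 3: 192 < 429, so the inequality fails and n₀ ≥ 4. We prove 3·4^n ≥ 42n^2 + 17n for all n ≥ 4.
Base case (n = 4): 3·4^n = 768 and 42n^2 + 17n = 740, so 768 ≥ 740.
Inductive step: assume the claim holds for n = j, so 3·4^j ≥ 42j^2 + 17j.
Then 3·4^(j + 1) = 4·(3·4^j) ≥ 4·(42j^2 + 17j).
Also, for j ≥ 4 we have 4·(42j^2 + 17j) ≥ 42(j+1)^2 + 17(j+1), since 4·(42j^2 + 17j) − (42(j+1)^2 + 17(j+1)) = 126j^2 - 33j - 59, which is nonnegative for all j ≥ 4.
Combining, 3·4^(j + 1) ≥ 42(j+1)^2 + 17(j+1).
This completes the induction.
Hence the smallest such n₀ is 4.

n₀ = 4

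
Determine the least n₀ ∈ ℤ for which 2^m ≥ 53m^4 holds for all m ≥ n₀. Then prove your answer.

At m = 24: 16777216 < 17584128, so the inequality fails and n₀ ≥ 25. We prove 2^m ≥ 53m^4 for all m ≥ 25.
When m = 25: 2^m = 33554432 and 53m^4 = 20703125, so 33554432 ≥ 20703125.
Inductive step: assume the claim holds for m = i, so 2^i ≥ 53i^4.
Then 2^(i + 1) = 2·(2^i) ≥ 2·(53i^4).
Also, for i ≥ 25 we have 2·(53i^4) ≥ 53(i+1)^4, since 2 ≥ (1 + 1/i)^4 for all i ≥ 25.
Combining, 2^(i + 1) ≥ 53(i+1)^4.
By induction, the statement is established for all m ≥ 25.
Hence the smallest such n₀ is 25.

n₀ = 25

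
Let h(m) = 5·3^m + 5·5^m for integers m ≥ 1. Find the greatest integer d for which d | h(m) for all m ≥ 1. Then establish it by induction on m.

d = 10

Computing the first values: h(1) = 40 and h(2) = 170; gcd(40, 170) = 10, so d ≤ 10.
We prove 10 | 5·3^m + 5·5^m for all m ≥ 1 by induction on m.
For the base case m = 1: h(1) = 40 = 10·(4), so 10 | h(1).
Inductive step: assume the claim holds for m = j, i.e. 10 | h(j). Then
h(j+1) − 5·h(j) = (5·3^(j+1) + 5·5^(j+1)) − 5·(5·3^j + 5·5^j) = (5)·3^j·(3 − 5) = (-10)·3^j. Since 10 | h(j) by the inductive hypothesis, 10 | 5·h(j); and 10 | -10 since -10 = 10·-1. Therefore 10 | h(j+1).
Hence, by induction on m, the claim holds for every m ≥ 1.
Therefore the largest such d is 10.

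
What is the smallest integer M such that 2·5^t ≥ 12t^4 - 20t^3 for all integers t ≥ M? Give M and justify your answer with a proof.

M = 5

At t = 4: 1250 < 1792, so the inequality fails and M ≥ 5. We prove 2·5^t ≥ 12t^4 - 20t^3 for all t ≥ 5.
Base case (t = 5): 2·5^t = 6250 and 12t^4 - 20t^3 = 5000, so 6250 ≥ 5000.
Inductive step: assume the claim holds for t = p, so 2·5^p ≥ 12p^4 - 20p^3.
Then 2·5^(p + 1) = 5·(2·5^p) ≥ 5·(12p^4 - 20p^3).
Also, for p ≥ 5 we have 5·(12p^4 - 20p^3) ≥ 12(p+1)^4 - 20(p+1)^3, since 5·(12p^4 - 20p^3) − (12(p+1)^4 - 20(p+1)^3) = 48p^4 - 128p^3 - 12p^2 + 12p + 8, which is nonnegative for all p ≥ 5.
Combining, 2·5^(p + 1) ≥ 12(p+1)^4 - 20(p+1)^3.
By the principle of mathematical induction, the result holds for all t ≥ 5.
Hence the smallest such M is 5.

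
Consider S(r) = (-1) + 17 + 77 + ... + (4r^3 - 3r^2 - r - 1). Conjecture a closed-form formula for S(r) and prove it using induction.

We claim S(r) = r(r^3 + r^2 - r - 2) for all r ≥ 1.
Base case (r = 1): S(1) = -1, and the closed form gives -1. They agree.
Suppose the result is true for r = k, so S(k) = k(k^3 + k^2 - k - 2).
Then S(k+1) = S(k) + (4k^3 + 9k^2 + 5k - 1) = (k(k^3 + k^2 - k - 2)) + (4k^3 + 9k^2 + 5k - 1).
Simplifying, S(k+1) = (k + 1)(k^3 + 4k^2 + 4k - 1) = (k+1)((k+1)^3 + (k+1)^2 - (k+1) - 2),
which is the closed form with r = k+1.
This completes the induction.

S(r) = r(r^3 + r^2 - r - 2)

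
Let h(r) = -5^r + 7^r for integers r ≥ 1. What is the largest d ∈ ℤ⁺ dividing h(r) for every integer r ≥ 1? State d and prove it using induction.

Computing the first values: h(1) = 2 and h(2) = 24; gcd(2, 24) = 2, so d ≤ 2.
We prove 2 | -5^r + 7^r for all r ≥ 1 by induction on r.
Base step (r = 1): h(1) = 2 = 2·(1), so 2 | h(1).
Suppose the result is true for r = p, i.e. 2 | h(p). Then
7^{p+1} − 5^{p+1} = 7·7^p − 5·5^p = 7·(7^p − 5^p) + (2)·5^p. The first term is divisible by 2 by the inductive hypothesis, and the second term (2)·5^p is divisible by 2 since 2 | 2. Hence 2 | h(p+1).
Hence, by induction on r, the claim holds for every r ≥ 1.
Therefore the largest such d is 2.

d = 2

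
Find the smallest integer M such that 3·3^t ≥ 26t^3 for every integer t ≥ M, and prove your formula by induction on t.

At t = 7: 6561 < 8918, so the inequality fails and M ≥ 8. We prove 3·3^t ≥ 26t^3 for all t ≥ 8.
When t = 8: 3·3^t = 19683 and 26t^3 = 13312, so 19683 ≥ 13312.
Suppose the result is true for t = p, so 3·3^p ≥ 26p^3.
Then 3·3^(p + 1) = 3·(3·3^p) ≥ 3·(26p^3).
Also, for p ≥ 8 we have 3·(26p^3) ≥ 26(p+1)^3, since 3 ≥ (1 + 1/p)^3 for all p ≥ 8.
Combining, 3·3^(p + 1) ≥ 26(p+1)^3.
By the principle of mathematical induction, the result holds for all t ≥ 8.
Hence the smallest such M is 8.

M = 8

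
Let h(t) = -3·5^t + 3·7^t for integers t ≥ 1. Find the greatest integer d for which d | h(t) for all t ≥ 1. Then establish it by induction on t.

Computing the first values: h(1) = 6 and h(2) = 72; gcd(6, 72) = 6, so d ≤ 6.
We prove 6 | -3·5^t + 3·7^t for all t ≥ 1 by induction on t.
Base case (t = 1): h(1) = 6 = 6·(1), so 6 | h(1).
Suppose the result is true for t = i, i.e. 6 | h(i). Then
h(i+1) − 7·h(i) = (-3·5^(i+1) + 3·7^(i+1)) − 7·(-3·5^i + 3·7^i) = (-3)·5^i·(5 − 7) = (6)·5^i. Since 6 | h(i) by the inductive hypothesis, 6 | 7·h(i); and 6 | 6 since 6 = 6·1. Therefore 6 | h(i+1).
By the principle of mathematical induction, the result holds for all t ≥ 1.
Therefore the largest such d is 6.

d = 6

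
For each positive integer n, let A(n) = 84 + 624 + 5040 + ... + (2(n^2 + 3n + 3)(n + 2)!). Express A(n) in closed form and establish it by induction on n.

A(n) = (2n + 2)(n + 3)! - 12

We claim A(n) = (2n + 2)(n + 3)! - 12 for all n ≥ 1.
When n = 1: A(1) = 84, and the closed form gives 84. They agree.
For the inductive step, assume it holds for an arbitrary m ≥ 1, so A(m) = (2m + 2)(m + 3)! - 12.
Then A(m+1) = A(m) + (2(m^2 + 5m + 7)(m + 3)!) = ((2m + 2)(m + 3)! - 12) + (2(m^2 + 5m + 7)(m + 3)!).
Simplifying, A(m+1) = (2(m+1) + 2)((m+1) + 3)! - 12,
which is the closed form with n = m+1.
By the principle of mathematical induction, the result holds for all n ≥ 1.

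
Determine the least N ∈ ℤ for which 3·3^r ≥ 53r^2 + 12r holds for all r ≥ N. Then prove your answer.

N = 6

At r = 5: 729 < 1385, so the inequality fails and N ≥ 6. We prove 3·3^r ≥ 53r^2 + 12r for all r ≥ 6.
For the base case r = 6: 3·3^r = 2187 and 53r^2 + 12r = 1980, so 2187 ≥ 1980.
Inductive step: suppose the statement holds for some p ≥ 6, so 3·3^p ≥ 53p^2 + 12p.
Then 3·3^(p + 1) = 3·(3·3^p) ≥ 3·(53p^2 + 12p).
Also, for p ≥ 6 we have 3·(53p^2 + 12p) ≥ 53(p+1)^2 + 12(p+1), since 3·(53p^2 + 12p) − (53(p+1)^2 + 12(p+1)) = 106p^2 - 82p - 65, which is nonnegative for all p ≥ 6.
Combining, 3·3^(p + 1) ≥ 53(p+1)^2 + 12(p+1).
By the principle of mathematical induction, the result holds for all r ≥ 6.
Hence the smallest such N is 6.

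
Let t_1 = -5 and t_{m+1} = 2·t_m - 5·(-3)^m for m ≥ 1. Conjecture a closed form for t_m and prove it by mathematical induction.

t_m = (-3)^m - 2^m

Computing the first terms: t_1 = -5, t_2 = 5, t_3 = -35. This suggests t_m = (-3)^m - 2^m.
Base case (m = 1): the formula gives -5 = -5 = t_1.
Inductive step: suppose the statement holds for some k ≥ 1, so t_k = (-3)^k - 2^k.
Then t_{k+1} = 2·t_k - 5·(-3)^k = 2·((-3)^k - 2^k) - 5·(-3)^k = (-3)^(k + 1) - 2^(k + 1),
which is the claimed formula at m = k+1.
By induction, the statement is established for all m ≥ 1.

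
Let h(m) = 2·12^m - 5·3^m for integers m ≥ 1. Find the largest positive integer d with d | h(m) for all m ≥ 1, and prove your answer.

d = 9

Computing the first values: h(1) = 9 and h(2) = 243; gcd(9, 243) = 9, so d ≤ 9.
We prove 9 | 2·12^m - 5·3^m for all m ≥ 1 by induction on m.
Base step (m = 1): h(1) = 9 = 9·(1), so 9 | h(1).
For the inductive step, assume it holds for an arbitrary j ≥ 1, i.e. 9 | h(j). Then
h(j+1) − 12·h(j) = (2·12^(j+1) - 5·3^(j+1)) − 12·(2·12^j - 5·3^j) = (-5)·3^j·(3 − 12) = (45)·3^j. Since 9 | h(j) by the inductive hypothesis, 9 | 12·h(j); and 9 | 45 since 45 = 9·5. Therefore 9 | h(j+1).
Hence, by induction on m, the claim holds for every m ≥ 1.
Therefore the largest such d is 9.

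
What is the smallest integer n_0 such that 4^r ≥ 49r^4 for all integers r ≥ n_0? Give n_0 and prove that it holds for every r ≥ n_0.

At r = 9: 262144 < 321489, so the inequality fails and n_0 ≥ 10. We prove 4^r ≥ 49r^4 for all r ≥ 10.
When r = 10: 4^r = 1048576 and 49r^4 = 490000, so 1048576 ≥ 490000.
For the inductive step, assume it holds for an arbitrary p ≥ 10, so 4^p ≥ 49p^4.
Then 4^(p + 1) = 4·(4^p) ≥ 4·(49p^4).
Also, for p ≥ 10 we have 4·(49p^4) ≥ 49(p+1)^4, since 4 ≥ (1 + 1/p)^4 for all p ≥ 10.
Combining, 4^(p + 1) ≥ 49(p+1)^4.
By induction, the statement is established for all r ≥ 10.
Hence the smallest such n_0 is 10.

n_0 = 10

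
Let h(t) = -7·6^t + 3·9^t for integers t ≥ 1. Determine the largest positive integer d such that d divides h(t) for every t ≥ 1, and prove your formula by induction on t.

d = 3

Computing the first values: h(1) = -15 and h(2) = -9; gcd(-15, -9) = 3, so d ≤ 3.
We prove 3 | -7·6^t + 3·9^t for all t ≥ 1 by induction on t.
Base case (t = 1): h(1) = -15 = 3·(-5), so 3 | h(1).
Inductive step: assume the claim holds for t = j, i.e. 3 | h(j). Then
h(j+1) − 9·h(j) = (-7·6^(j+1) + 3·9^(j+1)) − 9·(-7·6^j + 3·9^j) = (-7)·6^j·(6 − 9) = (21)·6^j. Since 3 | h(j) by the inductive hypothesis, 3 | 9·h(j); and 3 | 21 since 21 = 3·7. Therefore 3 | h(j+1).
This completes the induction.
Therefore the largest such d is 3.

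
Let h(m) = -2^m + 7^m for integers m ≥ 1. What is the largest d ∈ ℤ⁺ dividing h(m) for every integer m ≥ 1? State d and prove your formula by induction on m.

Computing the first values: h(1) = 5 and h(2) = 45; gcd(5, 45) = 5, so d ≤ 5.
We prove 5 | -2^m + 7^m for all m ≥ 1 by induction on m.
For the base case m = 1: h(1) = 5 = 5·(1), so 5 | h(1).
Inductive step: assume the claim holds for m = j, i.e. 5 | h(j). Then
7^{j+1} − 2^{j+1} = 7·7^j − 2·2^j = 7·(7^j − 2^j) + (5)·2^j. The first term is divisible by 5 by the inductive hypothesis, and the second term (5)·2^j is divisible by 5 since 5 | 5. Hence 5 | h(j+1).
Hence, by induction on m, the claim holds for every m ≥ 1.
Therefore the largest such d is 5.

d = 5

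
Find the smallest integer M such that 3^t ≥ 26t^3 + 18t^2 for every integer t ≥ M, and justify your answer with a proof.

At t = 9: 19683 < 20412, so the inequality fails and M ≥ 10. We prove 3^t ≥ 26t^3 + 18t^2 for all t ≥ 10.
When t = 10: 3^t = 59049 and 26t^3 + 18t^2 = 27800, so 59049 ≥ 27800.
Suppose the result is true for t = m, so 3^m ≥ 26m^3 + 18m^2.
Then 3^(m + 1) = 3·(3^m) ≥ 3·(26m^3 + 18m^2).
Also, for m ≥ 10 we have 3·(26m^3 + 18m^2) ≥ 26(m+1)^3 + 18(m+1)^2, since 3·(26m^3 + 18m^2) − (26(m+1)^3 + 18(m+1)^2) = 52m^3 - 42m^2 - 114m - 44, which is nonnegative for all m ≥ 10.
Combining, 3^(m + 1) ≥ 26(m+1)^3 + 18(m+1)^2.
Hence, by induction on t, the claim holds for every t ≥ 10.
Hence the smallest such M is 10.

M = 10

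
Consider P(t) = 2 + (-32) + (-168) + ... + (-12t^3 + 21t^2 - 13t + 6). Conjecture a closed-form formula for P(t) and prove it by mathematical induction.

P(t) = -t(3t^3 - t^2 - t - 3)

We claim P(t) = -t(3t^3 - t^2 - t - 3) for all t ≥ 1.
When t = 1: P(1) = 2, and the closed form gives 2. They agree.
Inductive step: suppose the statement holds for some r ≥ 1, so P(r) = r(-3r^3 + r^2 + r + 3).
Then P(r+1) = P(r) + (-12r^3 - 15r^2 - 7r + 2) = (r(-3r^3 + r^2 + r + 3)) + (-12r^3 - 15r^2 - 7r + 2).
Simplifying, P(r+1) = -(r + 1)(3r^3 + 8r^2 + 6r - 2) = -(r+1)(3(r+1)^3 - (r+1)^2 - (r+1) - 3),
which is the closed form with t = r+1.
By induction, the statement is established for all t ≥ 1.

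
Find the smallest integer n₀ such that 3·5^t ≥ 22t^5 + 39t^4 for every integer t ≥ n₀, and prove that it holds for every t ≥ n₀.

n₀ = 8

At t = 7: 234375 < 463393, so the inequality fails and n₀ ≥ 8. We prove 3·5^t ≥ 22t^5 + 39t^4 for all t ≥ 8.
When t = 8: 3·5^t = 1171875 and 22t^5 + 39t^4 = 880640, so 1171875 ≥ 880640.
For the inductive step, assume it holds for an arbitrary r ≥ 8, so 3·5^r ≥ 22r^5 + 39r^4.
Then 3·5^(r + 1) = 5·(3·5^r) ≥ 5·(22r^5 + 39r^4).
Also, for r ≥ 8 we have 5·(22r^5 + 39r^4) ≥ 22(r+1)^5 + 39(r+1)^4, since 5·(22r^5 + 39r^4) − (22(r+1)^5 + 39(r+1)^4) = 88r^5 + 46r^4 - 376r^3 - 454r^2 - 266r - 61, which is nonnegative for all r ≥ 8.
Combining, 3·5^(r + 1) ≥ 22(r+1)^5 + 39(r+1)^4.
This completes the induction.
Hence the smallest such n₀ is 8.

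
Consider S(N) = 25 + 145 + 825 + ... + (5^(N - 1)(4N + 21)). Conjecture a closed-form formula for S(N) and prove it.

We claim S(N) = 5^N(N + 5) - 5 for all N ≥ 1.
For the base case N = 1: S(1) = 25, and the closed form gives 25. They agree.
For the inductive step, assume it holds for an arbitrary j ≥ 1, so S(j) = 5^j(j + 5) - 5.
Then S(j+1) = S(j) + (5^j(4j + 25)) = (5^j(j + 5) - 5) + (5^j(4j + 25)).
Simplifying, S(j+1) = 5·5^j·j + 30·5^j - 5 = 5^(j+1)((j+1) + 5) - 5,
which is the closed form with N = j+1.
By induction, the statement is established for all N ≥ 1.

S(N) = 5^N(N + 5) - 5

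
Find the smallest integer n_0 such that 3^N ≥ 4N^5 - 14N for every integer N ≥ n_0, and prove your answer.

n_0 = 13

At N = 12: 531441 < 995160, so the inequality fails and n_0 ≥ 13. We prove 3^N ≥ 4N^5 - 14N for all N ≥ 13.
For the base case N = 13: 3^N = 1594323 and 4N^5 - 14N = 1484990, so 1594323 ≥ 1484990.
Inductive step: assume the claim holds for N = r, so 3^r ≥ 4r^5 - 14r.
Then 3^(r + 1) = 3·(3^r) ≥ 3·(4r^5 - 14r).
Also, for r ≥ 13 we have 3·(4r^5 - 14r) ≥ 4(r+1)^5 - 14(r+1), since 3·(4r^5 - 14r) − (4(r+1)^5 - 14(r+1)) = 8r^5 - 20r^4 - 40r^3 - 40r^2 - 48r + 10, which is nonnegative for all r ≥ 13.
Combining, 3^(r + 1) ≥ 4(r+1)^5 - 14(r+1).
This completes the induction.
Hence the smallest such n_0 is 13.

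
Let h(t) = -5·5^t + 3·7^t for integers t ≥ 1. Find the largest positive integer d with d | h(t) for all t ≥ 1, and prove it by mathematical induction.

Computing the first values: h(1) = -4 and h(2) = 22; gcd(-4, 22) = 2, so d ≤ 2.
We prove 2 | -5·5^t + 3·7^t for all t ≥ 1 by induction on t.
Base case (t = 1): h(1) = -4 = 2·(-2), so 2 | h(1).
Inductive step: suppose the statement holds for some m ≥ 1, i.e. 2 | h(m). Then
h(m+1) − 7·h(m) = (-5·5^(m+1) + 3·7^(m+1)) − 7·(-5·5^m + 3·7^m) = (-5)·5^m·(5 − 7) = (10)·5^m. Since 2 | h(m) by the inductive hypothesis, 2 | 7·h(m); and 2 | 10 since 10 = 2·5. Therefore 2 | h(m+1).
This completes the induction.
Therefore the largest such d is 2.

d = 2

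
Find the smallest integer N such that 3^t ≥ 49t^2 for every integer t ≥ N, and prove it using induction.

At t = 7: 2187 < 2401, so the inequality fails and N ≥ 8. We prove 3^t ≥ 49t^2 for all t ≥ 8.
When t = 8: 3^t = 6561 and 49t^2 = 3136, so 6561 ≥ 3136.
Inductive step: assume the claim holds for t = k, so 3^k ≥ 49k^2.
Then 3^(k + 1) = 3·(3^k) ≥ 3·(49k^2).
Also, for k ≥ 8 we have 3·(49k^2) ≥ 49(k+1)^2, since 3 ≥ (1 + 1/k)^2 for all k ≥ 8.
Combining, 3^(k + 1) ≥ 49(k+1)^2.
Hence, by induction on t, the claim holds for every t ≥ 8.
Hence the smallest such N is 8.

N = 8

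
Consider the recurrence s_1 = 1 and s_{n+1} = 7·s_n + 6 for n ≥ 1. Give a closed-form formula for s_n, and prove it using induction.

s_n = 2·7^(n - 1) - 1

Computing the first terms: s_1 = 1, s_2 = 13, s_3 = 97. This suggests s_n = 2·7^(n - 1) - 1.
Base case (n = 1): the formula gives 1 = 1 = s_1.
Inductive step: suppose the statement holds for some r ≥ 1, so s_r = 2·7^(r - 1) - 1.
Then s_{r+1} = 7·s_r + 6 = 7·(2·7^(r - 1) - 1) + 6 = 2·7^r - 1 = 2·7^((r+1) - 1) - 1,
which is the claimed formula at n = r+1.
This completes the induction.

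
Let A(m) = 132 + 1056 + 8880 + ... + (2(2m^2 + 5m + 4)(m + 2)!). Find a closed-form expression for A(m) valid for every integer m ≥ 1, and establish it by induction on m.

We claim A(m) = (4m + 2)(m + 3)! - 12 for all m ≥ 1.
Base case (m = 1): A(1) = 132, and the closed form gives 132. They agree.
Suppose the result is true for m = i, so A(i) = (4i + 2)(i + 3)! - 12.
Then A(i+1) = A(i) + (2(2i^2 + 9i + 11)(i + 3)!) = ((4i + 2)(i + 3)! - 12) + (2(2i^2 + 9i + 11)(i + 3)!).
Simplifying, A(i+1) = (4(i+1) + 2)((i+1) + 3)! - 12,
which is the closed form with m = i+1.
Hence, by induction on m, the claim holds for every m ≥ 1.

A(m) = (4m + 2)(m + 3)! - 12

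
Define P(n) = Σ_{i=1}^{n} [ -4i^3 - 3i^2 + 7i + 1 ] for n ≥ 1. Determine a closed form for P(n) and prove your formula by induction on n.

We claim P(n) = -n(n^3 + 3n^2 - n - 4) for all n ≥ 1.
Base case (n = 1): P(1) = 1, and the closed form gives 1. They agree.
Inductive step: suppose the statement holds for some i ≥ 1, so P(i) = i(-i^3 - 3i^2 + i + 4).
Then P(i+1) = P(i) + (-4i^3 - 15i^2 - 11i + 1) = (i(-i^3 - 3i^2 + i + 4)) + (-4i^3 - 15i^2 - 11i + 1).
Simplifying, P(i+1) = -(i + 1)(i^3 + 6i^2 + 8i - 1) = -(i+1)((i+1)^3 + 3(i+1)^2 - (i+1) - 4),
which is the closed form with n = i+1.
Hence, by induction on n, the claim holds for every n ≥ 1.

P(n) = -n(n^3 + 3n^2 - n - 4)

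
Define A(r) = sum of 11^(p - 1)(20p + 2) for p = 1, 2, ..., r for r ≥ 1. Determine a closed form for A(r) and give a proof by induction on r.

A(r) = 2·11^r·r

We claim A(r) = 2·11^r·r for all r ≥ 1.
Base case (r = 1): A(1) = 22, and the closed form gives 22. They agree.
Inductive step: suppose the statement holds for some p ≥ 1, so A(p) = 2·11^p·p.
Then A(p+1) = A(p) + (11^p(20p + 22)) = (2·11^p·p) + (11^p(20p + 22)).
Simplifying, A(p+1) = 22·11^p(p + 1) = 2·11^(p+1)·(p+1),
which is the closed form with r = p+1.
This completes the induction.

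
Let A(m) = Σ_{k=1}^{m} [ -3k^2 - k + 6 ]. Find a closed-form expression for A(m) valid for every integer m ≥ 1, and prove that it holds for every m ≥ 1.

We claim A(m) = -m(m^2 + 2m - 5) for all m ≥ 1.
Base case (m = 1): A(1) = 2, and the closed form gives 2. They agree.
Suppose the result is true for m = k, so A(k) = k(-k^2 - 2k + 5).
Then A(k+1) = A(k) + (-k - 3(k + 1)^2 + 5) = (k(-k^2 - 2k + 5)) + (-k - 3(k + 1)^2 + 5).
Simplifying, A(k+1) = -(k + 1)(k^2 + 4k - 2) = -(k+1)((k+1)^2 + 2(k+1) - 5),
which is the closed form with m = k+1.
Hence, by induction on m, the claim holds for every m ≥ 1.

A(m) = -m(m^2 + 2m - 5)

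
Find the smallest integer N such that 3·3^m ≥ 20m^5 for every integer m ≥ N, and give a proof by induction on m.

N = 14

At m = 13: 4782969 < 7425860, so the inequality fails and N ≥ 14. We prove 3·3^m ≥ 20m^5 for all m ≥ 14.
Base case (m = 14): 3·3^m = 14348907 and 20m^5 = 10756480, so 14348907 ≥ 10756480.
Inductive step: suppose the statement holds for some p ≥ 14, so 3·3^p ≥ 20p^5.
Then 3·3^(p + 1) = 3·(3·3^p) ≥ 3·(20p^5).
Also, for p ≥ 14 we have 3·(20p^5) ≥ 20(p+1)^5, since 3 ≥ (1 + 1/p)^5 for all p ≥ 14.
Combining, 3·3^(p + 1) ≥ 20(p+1)^5.
By the principle of mathematical induction, the result holds for all m ≥ 14.
Hence the smallest such N is 14.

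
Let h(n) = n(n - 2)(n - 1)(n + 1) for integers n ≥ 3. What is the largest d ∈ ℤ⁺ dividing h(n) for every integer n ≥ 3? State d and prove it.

d = 24

Computing the first values: h(3) = 24 and h(4) = 120; gcd(24, 120) = 24, so d ≤ 24.
We prove 24 | n(n - 2)(n - 1)(n + 1) for all n ≥ 3 by induction on n.
When n = 3: h(3) = 24 = 24·(1), so 24 | h(3).
Inductive step: suppose the statement holds for some r ≥ 3, i.e. 24 | h(r). Then
h(r+1) − h(r) = (r-1)·r·(r+1)·(r+2) − (r-2)·(r-1)·r·(r+1) = (r-1)·r·(r+1)·[(r+2) − (r-2)] = 4·(r-1)·r·(r+1). The product of 3 consecutive integers is divisible by (3)! = 6, so h(r+1) − h(r) is divisible by 4·6 = 24. By the inductive hypothesis 24 | h(r), hence 24 | h(r+1).
Hence, by induction on n, the claim holds for every n ≥ 3.
Therefore the largest such d is 24.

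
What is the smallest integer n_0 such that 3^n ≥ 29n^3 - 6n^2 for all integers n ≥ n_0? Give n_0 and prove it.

At n = 9: 19683 < 20655, so the inequality fails and n_0 ≥ 10. We prove 3^n ≥ 29n^3 - 6n^2 for all n ≥ 10.
Base step (n = 10): 3^n = 59049 and 29n^3 - 6n^2 = 28400, so 59049 ≥ 28400.
Inductive step: assume the claim holds for n = i, so 3^i ≥ 29i^3 - 6i^2.
Then 3^(i + 1) = 3·(3^i) ≥ 3·(29i^3 - 6i^2).
Also, for i ≥ 10 we have 3·(29i^3 - 6i^2) ≥ 29(i+1)^3 - 6(i+1)^2, since 3·(29i^3 - 6i^2) − (29(i+1)^3 - 6(i+1)^2) = 58i^3 - 99i^2 - 75i - 23, which is nonnegative for all i ≥ 10.
Combining, 3^(i + 1) ≥ 29(i+1)^3 - 6(i+1)^2.
Hence, by induction on n, the claim holds for every n ≥ 10.
Hence the smallest such n_0 is 10.

n_0 = 10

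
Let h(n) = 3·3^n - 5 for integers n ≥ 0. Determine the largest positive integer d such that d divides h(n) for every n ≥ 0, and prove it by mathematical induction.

Computing the first values: h(0) = -2 and h(1) = 4; gcd(-2, 4) = 2, so d ≤ 2.
We prove 2 | 3·3^n - 5 for all n ≥ 0 by induction on n.
Base step (n = 0): h(0) = -2 = 2·(-1), so 2 | h(0).
For the inductive step, assume it holds for an arbitrary r ≥ 0, i.e. 2 | h(r). Then
h(r+1) = 3·3^(r+1) - 5 = 3·(3·3^r - 5) + 10 = 3·h(r) + 10. The first term is divisible by 2 by the inductive hypothesis, and 10 is divisible by 2. Hence 2 | h(r+1).
Hence, by induction on n, the claim holds for every n ≥ 0.
Therefore the largest such d is 2.

d = 2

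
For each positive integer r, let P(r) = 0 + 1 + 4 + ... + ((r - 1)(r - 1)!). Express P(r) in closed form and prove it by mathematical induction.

We claim P(r) = r! - 1 for all r ≥ 1.
Base case (r = 1): P(1) = 0, and the closed form gives 0. They agree.
Inductive step: suppose the statement holds for some i ≥ 1, so P(i) = i! - 1.
Then P(i+1) = P(i) + (i·i!) = (i! - 1) + (i·i!).
Simplifying, P(i+1) = (i+1)! - 1,
which is the closed form with r = i+1.
By the principle of mathematical induction, the result holds for all r ≥ 1.

P(r) = r! - 1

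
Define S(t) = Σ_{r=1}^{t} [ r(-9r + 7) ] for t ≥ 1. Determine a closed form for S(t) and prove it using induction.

We claim S(t) = -t(t + 1)(3t - 2) for all t ≥ 1.
Base step (t = 1): S(1) = -2, and the closed form gives -2. They agree.
Inductive step: suppose the statement holds for some r ≥ 1, so S(r) = r(-3r^2 - r + 2).
Then S(r+1) = S(r) + (-(r + 1)(9r + 2)) = (r(-3r^2 - r + 2)) + (-(r + 1)(9r + 2)).
Simplifying, S(r+1) = -(r + 1)(r + 2)(3r + 1) = -(r+1)((r+1) + 1)(3(r+1) - 2),
which is the closed form with t = r+1.
This completes the induction.

S(t) = -t(t + 1)(3t - 2)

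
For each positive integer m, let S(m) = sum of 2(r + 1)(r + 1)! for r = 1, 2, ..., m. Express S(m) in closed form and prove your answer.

We claim S(m) = 2(m + 2)! - 4 for all m ≥ 1.
For the base case m = 1: S(1) = 8, and the closed form gives 8. They agree.
Inductive step: suppose the statement holds for some r ≥ 1, so S(r) = 2(r + 2)! - 4.
Then S(r+1) = S(r) + (2(r + 2)(r + 2)!) = (2(r + 2)! - 4) + (2(r + 2)(r + 2)!).
Simplifying, S(r+1) = 2((r+1) + 2)! - 4,
which is the closed form with m = r+1.
By induction, the statement is established for all m ≥ 1.

S(m) = 2(m + 2)! - 4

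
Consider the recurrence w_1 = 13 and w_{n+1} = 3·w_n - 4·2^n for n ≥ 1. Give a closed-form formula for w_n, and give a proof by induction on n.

Computing the first terms: w_1 = 13, w_2 = 31, w_3 = 77. This suggests w_n = 2^(n + 2) + 5·3^(n - 1).
Base case (n = 1): the formula gives 13 = 13 = w_1.
Suppose the result is true for n = i, so w_i = 2^(i + 2) + 5·3^(i - 1).
Then w_{i+1} = 3·w_i - 4·2^i = 3·(2^(i + 2) + 5·3^(i - 1)) - 4·2^i = 2^(i + 3) + 5·3^i = 2^((i+1) + 2) + 5·3^((i+1) - 1),
which is the claimed formula at n = i+1.
Hence, by induction on n, the claim holds for every n ≥ 1.

w_n = 2^(n + 2) + 5·3^(n - 1)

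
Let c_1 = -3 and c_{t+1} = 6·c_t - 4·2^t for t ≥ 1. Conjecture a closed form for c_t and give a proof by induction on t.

c_t = 2^t - 5·6^(t - 1)

Computing the first terms: c_1 = -3, c_2 = -26, c_3 = -172. This suggests c_t = 2^t - 5·6^(t - 1).
When t = 1: the formula gives -3 = -3 = c_1.
Inductive step: assume the claim holds for t = j, so c_j = 2^j - 5·6^(j - 1).
Then c_{j+1} = 6·c_j - 4·2^j = 6·(2^j - 5·6^(j - 1)) - 4·2^j = 2^(j + 1) - 5·6^j = 2^(j+1) - 5·6^((j+1) - 1),
which is the claimed formula at t = j+1.
This completes the induction.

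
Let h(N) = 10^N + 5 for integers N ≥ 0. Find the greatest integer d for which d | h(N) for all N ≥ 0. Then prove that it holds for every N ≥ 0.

d = 3

Computing the first values: h(0) = 6 and h(1) = 15; gcd(6, 15) = 3, so d ≤ 3.
We prove 3 | 10^N + 5 for all N ≥ 0 by induction on N.
Base case (N = 0): h(0) = 6 = 3·(2), so 3 | h(0).
For the inductive step, assume it holds for an arbitrary p ≥ 0, i.e. 3 | h(p). Then
h(p+1) = 10^(p+1) + 5 = 10·(10^p + 5) - 45 = 10·h(p) - 45. The first term is divisible by 3 by the inductive hypothesis, and -45 is divisible by 3. Hence 3 | h(p+1).
By the principle of mathematical induction, the result holds for all N ≥ 0.
Therefore the largest such d is 3.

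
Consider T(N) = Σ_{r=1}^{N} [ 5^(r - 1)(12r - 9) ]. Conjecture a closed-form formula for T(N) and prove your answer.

T(N) = 3·5^N(N - 1) + 3

We claim T(N) = 3·5^N(N - 1) + 3 for all N ≥ 1.
Base step (N = 1): T(1) = 3, and the closed form gives 3. They agree.
Inductive step: suppose the statement holds for some r ≥ 1, so T(r) = 3·5^r(r - 1) + 3.
Then T(r+1) = T(r) + (5^r(12r + 3)) = (3·5^r(r - 1) + 3) + (5^r(12r + 3)).
Simplifying, T(r+1) = 15·5^r·r + 3 = 3·5^(r+1)((r+1) - 1) + 3,
which is the closed form with N = r+1.
By the principle of mathematical induction, the result holds for all N ≥ 1.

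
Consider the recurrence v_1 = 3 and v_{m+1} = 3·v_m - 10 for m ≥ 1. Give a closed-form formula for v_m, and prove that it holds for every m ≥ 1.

Computing the first terms: v_1 = 3, v_2 = -1, v_3 = -13. This suggests v_m = -2·3^(m - 1) + 5.
When m = 1: the formula gives 3 = 3 = v_1.
Inductive step: suppose the statement holds for some r ≥ 1, so v_r = -2·3^(r - 1) + 5.
Then v_{r+1} = 3·v_r - 10 = 3·(-2·3^(r - 1) + 5) - 10 = -2·3^r + 5 = -2·3^((r+1) - 1) + 5,
which is the claimed formula at m = r+1.
By induction, the statement is established for all m ≥ 1.

v_m = -2·3^(m - 1) + 5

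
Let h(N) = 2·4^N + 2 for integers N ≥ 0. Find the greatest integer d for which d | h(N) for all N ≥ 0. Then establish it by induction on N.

d = 2

Computing the first values: h(0) = 4 and h(1) = 10; gcd(4, 10) = 2, so d ≤ 2.
We prove 2 | 2·4^N + 2 for all N ≥ 0 by induction on N.
For the base case N = 0: h(0) = 4 = 2·(2), so 2 | h(0).
For the inductive step, assume it holds for an arbitrary r ≥ 0, i.e. 2 | h(r). Then
h(r+1) = 2·4^(r+1) + 2 = 4·(2·4^r + 2) - 6 = 4·h(r) - 6. The first term is divisible by 2 by the inductive hypothesis, and -6 is divisible by 2. Hence 2 | h(r+1).
Hence, by induction on N, the claim holds for every N ≥ 0.
Therefore the largest such d is 2.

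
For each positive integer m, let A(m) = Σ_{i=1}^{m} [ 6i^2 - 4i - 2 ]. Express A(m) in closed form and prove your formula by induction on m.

We claim A(m) = m(m - 1)(2m + 3) for all m ≥ 1.
When m = 1: A(1) = 0, and the closed form gives 0. They agree.
For the inductive step, assume it holds for an arbitrary i ≥ 1, so A(i) = i(2i^2 + i - 3).
Then A(i+1) = A(i) + (2i(3i + 4)) = (i(2i^2 + i - 3)) + (2i(3i + 4)).
Simplifying, A(i+1) = i(i + 1)(2i + 5) = (i+1)((i+1) - 1)(2(i+1) + 3),
which is the closed form with m = i+1.
By induction, the statement is established for all m ≥ 1.

A(m) = m(m - 1)(2m + 3)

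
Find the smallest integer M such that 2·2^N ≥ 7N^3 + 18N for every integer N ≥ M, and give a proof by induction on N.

M = 13

At N = 12: 8192 < 12312, so the inequality fails and M ≥ 13. We prove 2·2^N ≥ 7N^3 + 18N for all N ≥ 13.
For the base case N = 13: 2·2^N = 16384 and 7N^3 + 18N = 15613, so 16384 ≥ 15613.
Suppose the result is true for N = i, so 2·2^i ≥ 7i^3 + 18i.
Then 2·2^(i + 1) = 2·(2·2^i) ≥ 2·(7i^3 + 18i).
Also, for i ≥ 13 we have 2·(7i^3 + 18i) ≥ 7(i+1)^3 + 18(i+1), since 2·(7i^3 + 18i) − (7(i+1)^3 + 18(i+1)) = 7i^3 - 21i^2 - 3i - 25, which is nonnegative for all i ≥ 13.
Combining, 2·2^(i + 1) ≥ 7(i+1)^3 + 18(i+1).
By induction, the statement is established for all N ≥ 13.
Hence the smallest such M is 13.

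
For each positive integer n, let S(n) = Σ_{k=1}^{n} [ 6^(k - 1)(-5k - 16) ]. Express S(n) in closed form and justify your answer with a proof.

We claim S(n) = -6^n(n + 3) + 3 for all n ≥ 1.
When n = 1: S(1) = -21, and the closed form gives -21. They agree.
Inductive step: suppose the statement holds for some k ≥ 1, so S(k) = -6^k(k + 3) + 3.
Then S(k+1) = S(k) + (6^k(-5k - 21)) = (-6^k(k + 3) + 3) + (6^k(-5k - 21)).
Simplifying, S(k+1) = -6·6^k·k - 24·6^k + 3 = -6^(k+1)((k+1) + 3) + 3,
which is the closed form with n = k+1.
This completes the induction.

S(n) = -6^n(n + 3) + 3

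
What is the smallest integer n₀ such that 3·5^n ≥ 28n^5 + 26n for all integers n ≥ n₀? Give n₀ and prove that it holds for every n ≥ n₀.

At n = 7: 234375 < 470778, so the inequality fails and n₀ ≥ 8. We prove 3·5^n ≥ 28n^5 + 26n for all n ≥ 8.
When n = 8: 3·5^n = 1171875 and 28n^5 + 26n = 917712, so 1171875 ≥ 917712.
Inductive step: suppose the statement holds for some r ≥ 8, so 3·5^r ≥ 28r^5 + 26r.
Then 3·5^(r + 1) = 5·(3·5^r) ≥ 5·(28r^5 + 26r).
Also, for r ≥ 8 we have 5·(28r^5 + 26r) ≥ 28(r+1)^5 + 26(r+1), since 5·(28r^5 + 26r) − (28(r+1)^5 + 26(r+1)) = 112r^5 - 140r^4 - 280r^3 - 280r^2 - 36r - 54, which is nonnegative for all r ≥ 8.
Combining, 3·5^(r + 1) ≥ 28(r+1)^5 + 26(r+1).
Hence, by induction on n, the claim holds for every n ≥ 8.
Hence the smallest such n₀ is 8.

n₀ = 8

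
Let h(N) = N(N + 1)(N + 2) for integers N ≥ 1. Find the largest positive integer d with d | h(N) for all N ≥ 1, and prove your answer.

Computing the first values: h(1) = 6 and h(2) = 24; gcd(6, 24) = 6, so d ≤ 6.
We prove 6 | N(N + 1)(N + 2) for all N ≥ 1 by induction on N.
Base step (N = 1): h(1) = 6 = 6·(1), so 6 | h(1).
For the inductive step, assume it holds for an arbitrary r ≥ 1, i.e. 6 | h(r). Then
h(r+1) − h(r) = (r+1)·(r+2)·(r+3) − r·(r+1)·(r+2) = (r+1)·(r+2)·[(r+3) − r] = 3·(r+1)·(r+2). The product of 2 consecutive integers is divisible by (2)! = 2, so h(r+1) − h(r) is divisible by 3·2 = 6. By the inductive hypothesis 6 | h(r), hence 6 | h(r+1).
By induction, the statement is established for all N ≥ 1.
Therefore the largest such d is 6.

d = 6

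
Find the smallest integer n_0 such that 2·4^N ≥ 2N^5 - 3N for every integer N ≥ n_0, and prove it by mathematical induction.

n_0 = 8

At N = 7: 32768 < 33593, so the inequality fails and n_0 ≥ 8. We prove 2·4^N ≥ 2N^5 - 3N for all N ≥ 8.
Base case (N = 8): 2·4^N = 131072 and 2N^5 - 3N = 65512, so 131072 ≥ 65512.
Suppose the result is true for N = p, so 2·4^p ≥ 2p^5 - 3p.
Then 2·4^(p + 1) = 4·(2·4^p) ≥ 4·(2p^5 - 3p).
Also, for p ≥ 8 we have 4·(2p^5 - 3p) ≥ 2(p+1)^5 - 3(p+1), since 4·(2p^5 - 3p) − (2(p+1)^5 - 3(p+1)) = 6p^5 - 10p^4 - 20p^3 - 20p^2 - 19p + 1, which is nonnegative for all p ≥ 8.
Combining, 2·4^(p + 1) ≥ 2(p+1)^5 - 3(p+1).
Hence, by induction on N, the claim holds for every N ≥ 8.
Hence the smallest such n_0 is 8.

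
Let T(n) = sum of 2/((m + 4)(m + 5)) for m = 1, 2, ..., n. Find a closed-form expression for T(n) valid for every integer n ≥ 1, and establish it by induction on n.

We claim T(n) = 2n/(5(n + 5)) for all n ≥ 1.
For the base case n = 1: T(1) = 1/15, and the closed form gives 1/15. They agree.
Inductive step: assume the claim holds for n = m, so T(m) = 2m/(5(m + 5)).
Then T(m+1) = T(m) + (2/((m + 5)(m + 6))) = (2m/(5(m + 5))) + (2/((m + 5)(m + 6))).
Simplifying, T(m+1) = 2(m + 1)/(5(m + 6)) = 2(m+1)/(5((m+1) + 5)),
which is the closed form with n = m+1.
By induction, the statement is established for all n ≥ 1.

T(n) = 2n/(5(n + 5))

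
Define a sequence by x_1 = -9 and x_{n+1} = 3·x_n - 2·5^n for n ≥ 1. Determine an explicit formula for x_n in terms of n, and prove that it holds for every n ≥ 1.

x_n = -4·3^(n - 1) - 5^n

Computing the first terms: x_1 = -9, x_2 = -37, x_3 = -161. This suggests x_n = -4·3^(n - 1) - 5^n.
Base case (n = 1): the formula gives -9 = -9 = x_1.
Inductive step: suppose the statement holds for some p ≥ 1, so x_p = -4·3^(p - 1) - 5^p.
Then x_{p+1} = 3·x_p - 2·5^p = 3·(-4·3^(p - 1) - 5^p) - 2·5^p = -4·3^p - 5^(p + 1) = -4·3^((p+1) - 1) - 5^(p+1),
which is the claimed formula at n = p+1.
This completes the induction.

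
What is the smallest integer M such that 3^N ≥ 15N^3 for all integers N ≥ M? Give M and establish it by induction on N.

At N = 8: 6561 < 7680, so the inequality fails and M ≥ 9. We prove 3^N ≥ 15N^3 for all N ≥ 9.
For the base case N = 9: 3^N = 19683 and 15N^3 = 10935, so 19683 ≥ 10935.
Suppose the result is true for N = r, so 3^r ≥ 15r^3.
Then 3^(r + 1) = 3·(3^r) ≥ 3·(15r^3).
Also, for r ≥ 9 we have 3·(15r^3) ≥ 15(r+1)^3, since 3 ≥ (1 + 1/r)^3 for all r ≥ 9.
Combining, 3^(r + 1) ≥ 15(r+1)^3.
This completes the induction.
Hence the smallest such M is 9.

M = 9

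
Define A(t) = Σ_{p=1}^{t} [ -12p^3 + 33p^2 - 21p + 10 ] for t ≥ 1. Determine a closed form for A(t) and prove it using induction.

We claim A(t) = -t(3t^3 - 5t^2 - 3t - 5) for all t ≥ 1.
Base case (t = 1): A(1) = 10, and the closed form gives 10. They agree.
Inductive step: assume the claim holds for t = p, so A(p) = p(-3p^3 + 5p^2 + 3p + 5).
Then A(p+1) = A(p) + (-12p^3 - 3p^2 + 9p + 10) = (p(-3p^3 + 5p^2 + 3p + 5)) + (-12p^3 - 3p^2 + 9p + 10).
Simplifying, A(p+1) = -(p + 1)(3p^3 + 4p^2 - 4p - 10) = -(p+1)(3(p+1)^3 - 5(p+1)^2 - 3(p+1) - 5),
which is the closed form with t = p+1.
By the principle of mathematical induction, the result holds for all t ≥ 1.

A(t) = -t(3t^3 - 5t^2 - 3t - 5)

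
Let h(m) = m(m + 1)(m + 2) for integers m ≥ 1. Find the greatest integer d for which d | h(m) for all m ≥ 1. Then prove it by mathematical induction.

Computing the first values: h(1) = 6 and h(2) = 24; gcd(6, 24) = 6, so d ≤ 6.
We prove 6 | m(m + 1)(m + 2) for all m ≥ 1 by induction on m.
Base case (m = 1): h(1) = 6 = 6·(1), so 6 | h(1).
Inductive step: suppose the statement holds for some r ≥ 1, i.e. 6 | h(r). Then
h(r+1) − h(r) = (r+1)·(r+2)·(r+3) − r·(r+1)·(r+2) = (r+1)·(r+2)·[(r+3) − r] = 3·(r+1)·(r+2). The product of 2 consecutive integers is divisible by (2)! = 2, so h(r+1) − h(r) is divisible by 3·2 = 6. By the inductive hypothesis 6 | h(r), hence 6 | h(r+1).
Hence, by induction on m, the claim holds for every m ≥ 1.
Therefore the largest such d is 6.

d = 6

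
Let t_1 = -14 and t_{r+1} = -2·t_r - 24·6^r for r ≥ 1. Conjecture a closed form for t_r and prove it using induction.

t_r = (-2)^(r + 1) - 3·6^r

Computing the first terms: t_1 = -14, t_2 = -116, t_3 = -632. This suggests t_r = (-2)^(r + 1) - 3·6^r.
Base step (r = 1): the formula gives -14 = -14 = t_1.
Suppose the result is true for r = k, so t_k = (-2)^(k + 1) - 3·6^k.
Then t_{k+1} = -2·t_k - 24·6^k = -2·((-2)^(k + 1) - 3·6^k) - 24·6^k = (-2)^(k + 2) - 3·6^(k + 1) = (-2)^((k+1) + 1) - 3·6^(k+1),
which is the claimed formula at r = k+1.
This completes the induction.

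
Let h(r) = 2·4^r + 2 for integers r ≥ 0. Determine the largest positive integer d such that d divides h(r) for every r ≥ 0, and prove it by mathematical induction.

d = 2

Computing the first values: h(0) = 4 and h(1) = 10; gcd(4, 10) = 2, so d ≤ 2.
We prove 2 | 2·4^r + 2 for all r ≥ 0 by induction on r.
Base step (r = 0): h(0) = 4 = 2·(2), so 2 | h(0).
Inductive step: assume the claim holds for r = m, i.e. 2 | h(m). Then
h(m+1) = 2·4^(m+1) + 2 = 4·(2·4^m + 2) - 6 = 4·h(m) - 6. The first term is divisible by 2 by the inductive hypothesis, and -6 is divisible by 2. Hence 2 | h(m+1).
By induction, the statement is established for all r ≥ 0.
Therefore the largest such d is 2.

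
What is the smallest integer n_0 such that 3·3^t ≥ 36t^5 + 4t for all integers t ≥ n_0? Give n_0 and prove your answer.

n_0 = 15

At t = 14: 14348907 < 19361720, so the inequality fails and n_0 ≥ 15. We prove 3·3^t ≥ 36t^5 + 4t for all t ≥ 15.
For the base case t = 15: 3·3^t = 43046721 and 36t^5 + 4t = 27337560, so 43046721 ≥ 27337560.
For the inductive step, assume it holds for an arbitrary m ≥ 15, so 3·3^m ≥ 36m^5 + 4m.
Then 3·3^(m + 1) = 3·(3·3^m) ≥ 3·(36m^5 + 4m).
Also, for m ≥ 15 we have 3·(36m^5 + 4m) ≥ 36(m+1)^5 + 4(m+1), since 3·(36m^5 + 4m) − (36(m+1)^5 + 4(m+1)) = 72m^5 - 180m^4 - 360m^3 - 360m^2 - 172m - 40, which is nonnegative for all m ≥ 15.
Combining, 3·3^(m + 1) ≥ 36(m+1)^5 + 4(m+1).
This completes the induction.
Hence the smallest such n_0 is 15.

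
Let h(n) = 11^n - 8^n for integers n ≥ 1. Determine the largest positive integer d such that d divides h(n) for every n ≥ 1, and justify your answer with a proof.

d = 3

Computing the first values: h(1) = 3 and h(2) = 57; gcd(3, 57) = 3, so d ≤ 3.
We prove 3 | 11^n - 8^n for all n ≥ 1 by induction on n.
When n = 1: h(1) = 3 = 3·(1), so 3 | h(1).
For the inductive step, assume it holds for an arbitrary r ≥ 1, i.e. 3 | h(r). Then
11^{r+1} − 8^{r+1} = 11·11^r − 8·8^r = 11·(11^r − 8^r) + (3)·8^r. The first term is divisible by 3 by the inductive hypothesis, and the second term (3)·8^r is divisible by 3 since 3 | 3. Hence 3 | h(r+1).
This completes the induction.
Therefore the largest such d is 3.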